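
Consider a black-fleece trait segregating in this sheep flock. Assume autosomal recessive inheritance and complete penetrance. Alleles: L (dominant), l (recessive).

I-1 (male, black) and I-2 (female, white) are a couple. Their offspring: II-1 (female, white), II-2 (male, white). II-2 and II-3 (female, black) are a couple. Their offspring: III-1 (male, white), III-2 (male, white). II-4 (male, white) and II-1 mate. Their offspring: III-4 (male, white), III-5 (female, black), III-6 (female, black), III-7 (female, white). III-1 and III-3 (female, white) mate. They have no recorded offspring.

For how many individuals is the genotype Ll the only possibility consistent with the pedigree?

Obligate heterozygotes: II-1 is white so carries L and received l from I-1 (ll), so II-1 is Ll; II-2 is white so carries L and received l from I-1 (ll), so II-2 is Ll; II-4 is white so carries L and passed l to III-5 (ll), so II-4 is Ll; III-1 is white so carries L and received l from II-3 (ll), so III-1 is Ll; III-2 is white so carries L and received l from II-3 (ll), so III-2 is Ll.
Every other individual is either homozygous by phenotype or has at least one consistent homozygous assignment, so the count is 5.

5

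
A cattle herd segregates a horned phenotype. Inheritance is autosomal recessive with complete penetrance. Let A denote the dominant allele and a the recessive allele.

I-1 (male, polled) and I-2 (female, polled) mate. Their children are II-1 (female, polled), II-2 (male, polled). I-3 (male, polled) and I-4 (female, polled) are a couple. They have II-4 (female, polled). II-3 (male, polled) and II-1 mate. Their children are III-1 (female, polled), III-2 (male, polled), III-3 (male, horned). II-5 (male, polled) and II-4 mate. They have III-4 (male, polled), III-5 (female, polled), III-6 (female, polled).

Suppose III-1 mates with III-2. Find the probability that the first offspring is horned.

1/9

II-3 is polled so carries A and passed a to III-3 (aa), so II-3 is Aa.
II-1 is polled so carries A and passed a to III-3 (aa), so II-1 is Aa.
III-1 is a polled offspring of II-3 (Aa) × II-1 (Aa), whose cross gives 1/4 AA : 1/2 Aa : 1/4 aa; conditioning on being polled, III-1 is AA with probability 1/3, Aa with probability 2/3.
III-2 is a polled offspring of II-3 (Aa) × II-1 (Aa), whose cross gives 1/4 AA : 1/2 Aa : 1/4 aa; conditioning on being polled, III-2 is AA with probability 1/3, Aa with probability 2/3.
Summing over parental genotype combinations, P(offspring is horned) = 4/9·1/4 = 1/9.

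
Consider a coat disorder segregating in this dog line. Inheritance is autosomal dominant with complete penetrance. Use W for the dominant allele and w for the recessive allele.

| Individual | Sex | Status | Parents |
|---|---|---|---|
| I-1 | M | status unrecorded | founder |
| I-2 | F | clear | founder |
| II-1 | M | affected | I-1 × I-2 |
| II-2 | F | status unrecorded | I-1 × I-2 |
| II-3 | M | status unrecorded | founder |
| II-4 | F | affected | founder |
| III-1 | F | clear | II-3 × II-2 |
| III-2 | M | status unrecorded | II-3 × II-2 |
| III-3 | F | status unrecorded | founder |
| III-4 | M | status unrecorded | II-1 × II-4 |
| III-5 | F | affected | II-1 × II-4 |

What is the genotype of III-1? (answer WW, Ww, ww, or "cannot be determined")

III-1 is clear, so III-1 is ww.

ww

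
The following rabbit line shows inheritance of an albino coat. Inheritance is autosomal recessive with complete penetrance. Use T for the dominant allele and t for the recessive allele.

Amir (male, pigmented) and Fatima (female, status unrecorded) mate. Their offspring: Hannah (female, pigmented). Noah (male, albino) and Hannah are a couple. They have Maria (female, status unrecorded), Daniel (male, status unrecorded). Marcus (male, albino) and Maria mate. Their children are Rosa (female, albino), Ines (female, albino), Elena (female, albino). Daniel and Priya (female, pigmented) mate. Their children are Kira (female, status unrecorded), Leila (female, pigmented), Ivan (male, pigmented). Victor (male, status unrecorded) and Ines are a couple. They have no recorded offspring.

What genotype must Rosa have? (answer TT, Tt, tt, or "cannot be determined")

tt

Rosa is albino, so Rosa is tt.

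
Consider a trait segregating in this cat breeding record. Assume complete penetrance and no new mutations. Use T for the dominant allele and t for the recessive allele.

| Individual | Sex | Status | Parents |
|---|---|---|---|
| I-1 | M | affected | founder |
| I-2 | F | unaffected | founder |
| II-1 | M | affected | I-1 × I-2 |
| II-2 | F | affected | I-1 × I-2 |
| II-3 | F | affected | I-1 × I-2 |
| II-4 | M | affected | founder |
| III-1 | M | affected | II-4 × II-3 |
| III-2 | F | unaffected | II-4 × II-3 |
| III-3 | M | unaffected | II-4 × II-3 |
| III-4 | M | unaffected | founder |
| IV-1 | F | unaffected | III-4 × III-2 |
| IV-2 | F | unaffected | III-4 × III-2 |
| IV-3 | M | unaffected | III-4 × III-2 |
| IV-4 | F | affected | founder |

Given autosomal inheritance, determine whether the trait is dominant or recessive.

II-4 and II-3 are both affected yet have an unaffected child III-2. Under a recessive model two affected parents are homozygous and every child would be affected, so the trait cannot be recessive.

dominant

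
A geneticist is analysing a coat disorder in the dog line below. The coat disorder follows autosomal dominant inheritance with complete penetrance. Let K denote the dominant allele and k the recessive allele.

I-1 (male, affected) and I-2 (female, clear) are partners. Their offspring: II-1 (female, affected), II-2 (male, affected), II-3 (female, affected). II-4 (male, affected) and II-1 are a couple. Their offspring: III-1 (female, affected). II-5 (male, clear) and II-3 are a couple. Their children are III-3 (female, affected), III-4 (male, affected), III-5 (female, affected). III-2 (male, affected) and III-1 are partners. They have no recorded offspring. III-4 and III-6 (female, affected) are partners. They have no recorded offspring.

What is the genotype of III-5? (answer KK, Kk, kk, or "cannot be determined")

Kk

From phenotype alone, III-5 is KK or Kk.
III-5 is affected so carries K and received k from II-5 (kk), so III-5 is Kk.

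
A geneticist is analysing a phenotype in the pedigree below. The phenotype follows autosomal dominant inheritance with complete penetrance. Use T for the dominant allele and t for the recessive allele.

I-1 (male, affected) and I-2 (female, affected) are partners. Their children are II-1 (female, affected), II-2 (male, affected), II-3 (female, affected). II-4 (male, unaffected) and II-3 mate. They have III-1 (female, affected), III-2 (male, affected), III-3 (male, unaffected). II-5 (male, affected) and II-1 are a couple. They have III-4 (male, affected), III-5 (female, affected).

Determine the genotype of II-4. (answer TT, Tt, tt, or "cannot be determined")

tt

II-4 is unaffected, so II-4 is tt.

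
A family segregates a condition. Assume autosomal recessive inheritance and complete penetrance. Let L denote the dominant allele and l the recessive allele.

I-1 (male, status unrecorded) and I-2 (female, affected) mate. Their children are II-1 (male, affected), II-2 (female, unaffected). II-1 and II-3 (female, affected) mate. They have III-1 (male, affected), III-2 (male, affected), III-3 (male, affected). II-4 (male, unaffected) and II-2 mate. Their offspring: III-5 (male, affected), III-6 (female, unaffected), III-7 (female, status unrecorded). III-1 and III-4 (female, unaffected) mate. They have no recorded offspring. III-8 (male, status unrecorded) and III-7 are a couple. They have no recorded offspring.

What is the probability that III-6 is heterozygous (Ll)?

II-4 is unaffected so carries L and passed l to III-5 (ll), so II-4 is Ll.
II-2 is unaffected so carries L and received l from I-2 (ll), so II-2 is Ll.
Their cross gives offspring ratios 1/4 LL : 1/2 Ll : 1/4 ll. Conditioning on III-6 being unaffected, P(Ll) = 1/2 / 3/4 = 2/3.

2/3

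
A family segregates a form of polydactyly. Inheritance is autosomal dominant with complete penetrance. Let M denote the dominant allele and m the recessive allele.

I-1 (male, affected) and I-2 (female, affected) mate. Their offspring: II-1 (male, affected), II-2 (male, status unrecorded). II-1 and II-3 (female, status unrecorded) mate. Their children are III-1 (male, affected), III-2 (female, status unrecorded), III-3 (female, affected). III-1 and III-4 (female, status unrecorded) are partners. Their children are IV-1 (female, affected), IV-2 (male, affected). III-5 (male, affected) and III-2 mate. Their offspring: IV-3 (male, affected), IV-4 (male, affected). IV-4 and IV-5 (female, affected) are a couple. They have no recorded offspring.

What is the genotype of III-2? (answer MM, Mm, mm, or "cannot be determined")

III-2's phenotype is unrecorded, and no parent or child forces a single allele at both positions; consistent genotype assignments exist with III-2 as MM or Mm or mm.

cannot be determined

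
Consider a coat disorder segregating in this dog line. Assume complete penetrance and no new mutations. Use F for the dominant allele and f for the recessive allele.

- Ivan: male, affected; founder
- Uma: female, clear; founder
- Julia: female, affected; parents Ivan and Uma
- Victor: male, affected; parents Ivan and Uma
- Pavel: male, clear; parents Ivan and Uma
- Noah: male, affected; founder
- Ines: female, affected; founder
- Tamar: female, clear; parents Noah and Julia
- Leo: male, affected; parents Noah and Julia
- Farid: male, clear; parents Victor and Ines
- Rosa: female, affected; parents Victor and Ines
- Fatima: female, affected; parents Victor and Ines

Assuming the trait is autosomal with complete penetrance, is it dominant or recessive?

Noah and Julia are both affected yet have a clear child Tamar. Under a recessive model two affected parents are homozygous and every child would be affected, so the trait cannot be recessive.

dominant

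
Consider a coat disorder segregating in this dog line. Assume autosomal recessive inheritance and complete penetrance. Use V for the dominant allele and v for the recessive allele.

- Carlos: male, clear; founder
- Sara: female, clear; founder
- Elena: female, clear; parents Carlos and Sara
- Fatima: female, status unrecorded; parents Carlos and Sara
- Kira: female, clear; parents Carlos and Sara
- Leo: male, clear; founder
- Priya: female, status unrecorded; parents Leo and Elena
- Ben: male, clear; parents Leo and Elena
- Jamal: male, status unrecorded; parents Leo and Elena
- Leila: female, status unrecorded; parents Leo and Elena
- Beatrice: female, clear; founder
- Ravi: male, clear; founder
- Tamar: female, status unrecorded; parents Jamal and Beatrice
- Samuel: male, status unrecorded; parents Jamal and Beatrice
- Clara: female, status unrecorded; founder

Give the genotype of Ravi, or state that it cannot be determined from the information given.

cannot be determined

Ravi's phenotype allows VV or Vv, and no parent or child forces a single allele at both positions; consistent genotype assignments exist with Ravi as VV or Vv.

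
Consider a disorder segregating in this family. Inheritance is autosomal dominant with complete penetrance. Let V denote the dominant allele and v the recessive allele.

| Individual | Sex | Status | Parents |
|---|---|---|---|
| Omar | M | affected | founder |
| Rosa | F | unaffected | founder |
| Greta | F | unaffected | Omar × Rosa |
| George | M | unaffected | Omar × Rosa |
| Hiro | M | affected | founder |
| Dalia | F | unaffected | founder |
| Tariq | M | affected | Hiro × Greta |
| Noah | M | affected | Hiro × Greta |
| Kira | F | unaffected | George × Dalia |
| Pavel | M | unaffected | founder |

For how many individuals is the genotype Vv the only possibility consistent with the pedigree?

Obligate heterozygotes: Omar is affected so carries V and passed v to Greta (vv), so Omar is Vv; Tariq is affected so carries V and received v from Greta (vv), so Tariq is Vv; Noah is affected so carries V and received v from Greta (vv), so Noah is Vv.
Every other individual is either homozygous by phenotype or has at least one consistent homozygous assignment, so the count is 3.

3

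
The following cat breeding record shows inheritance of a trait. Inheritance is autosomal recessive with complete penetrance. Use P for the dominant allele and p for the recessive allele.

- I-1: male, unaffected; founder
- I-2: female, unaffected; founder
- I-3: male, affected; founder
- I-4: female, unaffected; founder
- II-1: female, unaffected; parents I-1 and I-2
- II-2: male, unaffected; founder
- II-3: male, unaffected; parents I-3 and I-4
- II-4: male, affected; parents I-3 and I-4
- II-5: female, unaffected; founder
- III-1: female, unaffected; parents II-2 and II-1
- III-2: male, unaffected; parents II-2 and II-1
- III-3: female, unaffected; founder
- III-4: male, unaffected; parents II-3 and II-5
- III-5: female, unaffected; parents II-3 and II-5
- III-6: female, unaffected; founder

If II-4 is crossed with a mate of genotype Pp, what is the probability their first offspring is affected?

1/2

II-4 is affected, so II-4 is pp.
The cross gives 1/2 Pp : 1/2 pp, so P(offspring is affected) = 1/2.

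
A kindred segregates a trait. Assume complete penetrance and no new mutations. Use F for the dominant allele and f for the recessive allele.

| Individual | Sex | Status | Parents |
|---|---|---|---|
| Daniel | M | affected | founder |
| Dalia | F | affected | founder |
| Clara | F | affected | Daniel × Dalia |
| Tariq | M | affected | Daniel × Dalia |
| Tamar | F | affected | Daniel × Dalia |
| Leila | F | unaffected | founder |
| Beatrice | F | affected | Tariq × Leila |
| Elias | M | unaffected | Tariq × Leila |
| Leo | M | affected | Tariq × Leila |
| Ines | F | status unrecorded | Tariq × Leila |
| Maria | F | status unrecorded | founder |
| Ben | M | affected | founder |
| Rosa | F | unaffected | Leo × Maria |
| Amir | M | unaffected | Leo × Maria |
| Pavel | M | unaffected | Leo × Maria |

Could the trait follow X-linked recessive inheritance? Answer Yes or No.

Yes

A consistent assignment under X-linked recessive exists: Daniel X^f Y, Dalia X^f X^f, Clara X^f X^f, Tariq X^f Y, Tamar X^f X^f, Leila X^F X^f, Beatrice X^f X^f, Elias X^F Y, Leo X^f Y, Ines X^F X^f, Maria X^F X^F, Ben X^f Y, Rosa X^F X^f, Amir X^F Y, Pavel X^F Y.
In this assignment every recorded phenotype matches its genotype and every non-founder's genotype is obtainable from its parents' genotypes, so the pedigree is consistent.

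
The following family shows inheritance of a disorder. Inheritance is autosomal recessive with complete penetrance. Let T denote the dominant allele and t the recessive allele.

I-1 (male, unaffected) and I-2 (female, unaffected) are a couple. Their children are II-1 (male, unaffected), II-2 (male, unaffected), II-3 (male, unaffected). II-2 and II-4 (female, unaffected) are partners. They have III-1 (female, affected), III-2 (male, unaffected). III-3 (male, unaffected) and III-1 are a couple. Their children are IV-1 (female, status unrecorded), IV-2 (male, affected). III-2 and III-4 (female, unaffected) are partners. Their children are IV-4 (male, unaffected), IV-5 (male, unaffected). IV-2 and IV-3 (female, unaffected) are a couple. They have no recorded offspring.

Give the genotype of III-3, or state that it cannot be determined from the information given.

From phenotype alone, III-3 is TT or Tt.
III-3 is unaffected so carries T and passed t to IV-2 (tt), so III-3 is Tt.

Tt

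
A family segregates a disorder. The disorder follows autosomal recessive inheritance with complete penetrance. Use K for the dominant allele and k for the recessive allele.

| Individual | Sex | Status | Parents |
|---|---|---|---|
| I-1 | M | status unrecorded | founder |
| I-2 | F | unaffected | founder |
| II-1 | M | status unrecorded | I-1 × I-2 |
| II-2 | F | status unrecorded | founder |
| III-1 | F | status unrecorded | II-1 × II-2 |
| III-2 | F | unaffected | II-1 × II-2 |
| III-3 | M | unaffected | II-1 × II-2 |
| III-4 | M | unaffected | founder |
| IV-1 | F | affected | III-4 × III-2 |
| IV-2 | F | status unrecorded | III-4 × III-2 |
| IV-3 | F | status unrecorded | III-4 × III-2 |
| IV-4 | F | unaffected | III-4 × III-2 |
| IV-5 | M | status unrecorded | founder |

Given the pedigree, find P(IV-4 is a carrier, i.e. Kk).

III-4 is unaffected so carries K and passed k to IV-1 (kk), so III-4 is Kk.
III-2 is unaffected so carries K and passed k to IV-1 (kk), so III-2 is Kk.
Their cross gives offspring ratios 1/4 KK : 1/2 Kk : 1/4 kk. Conditioning on IV-4 being unaffected, P(Kk) = 1/2 / 3/4 = 2/3.

2/3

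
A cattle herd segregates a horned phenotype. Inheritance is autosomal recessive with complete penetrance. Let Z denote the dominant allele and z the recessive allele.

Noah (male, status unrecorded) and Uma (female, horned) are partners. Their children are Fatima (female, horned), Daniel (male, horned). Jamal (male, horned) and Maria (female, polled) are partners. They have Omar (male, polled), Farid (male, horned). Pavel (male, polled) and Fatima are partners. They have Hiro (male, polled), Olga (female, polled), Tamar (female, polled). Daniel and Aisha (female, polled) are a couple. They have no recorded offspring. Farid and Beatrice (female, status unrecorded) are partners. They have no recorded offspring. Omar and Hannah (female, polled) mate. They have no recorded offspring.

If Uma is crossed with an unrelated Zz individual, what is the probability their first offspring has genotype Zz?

Uma is horned, so Uma is zz.
The cross gives 1/2 Zz : 1/2 zz, so P(offspring has genotype Zz) = 1/2.

1/2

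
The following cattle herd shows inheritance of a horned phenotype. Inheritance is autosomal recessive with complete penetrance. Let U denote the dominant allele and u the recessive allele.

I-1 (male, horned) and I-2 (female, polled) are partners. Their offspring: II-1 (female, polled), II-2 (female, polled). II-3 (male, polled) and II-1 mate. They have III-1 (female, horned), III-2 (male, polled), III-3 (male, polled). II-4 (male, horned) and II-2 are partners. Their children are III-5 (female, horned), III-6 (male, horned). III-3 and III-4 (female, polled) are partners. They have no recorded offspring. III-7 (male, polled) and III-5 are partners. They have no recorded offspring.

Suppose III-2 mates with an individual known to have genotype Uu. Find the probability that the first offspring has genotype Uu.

II-3 is polled so carries U and passed u to III-1 (uu), so II-3 is Uu.
II-1 is polled so carries U and received u from I-1 (uu), so II-1 is Uu.
III-2 is a polled offspring of II-3 (Uu) × II-1 (Uu), whose cross gives 1/4 UU : 1/2 Uu : 1/4 uu; conditioning on being polled, III-2 is UU with probability 1/3, Uu with probability 2/3.
Summing over parental genotype combinations, P(offspring has genotype Uu) = 1/3·1/2 + 2/3·1/2 = 1/2.

1/2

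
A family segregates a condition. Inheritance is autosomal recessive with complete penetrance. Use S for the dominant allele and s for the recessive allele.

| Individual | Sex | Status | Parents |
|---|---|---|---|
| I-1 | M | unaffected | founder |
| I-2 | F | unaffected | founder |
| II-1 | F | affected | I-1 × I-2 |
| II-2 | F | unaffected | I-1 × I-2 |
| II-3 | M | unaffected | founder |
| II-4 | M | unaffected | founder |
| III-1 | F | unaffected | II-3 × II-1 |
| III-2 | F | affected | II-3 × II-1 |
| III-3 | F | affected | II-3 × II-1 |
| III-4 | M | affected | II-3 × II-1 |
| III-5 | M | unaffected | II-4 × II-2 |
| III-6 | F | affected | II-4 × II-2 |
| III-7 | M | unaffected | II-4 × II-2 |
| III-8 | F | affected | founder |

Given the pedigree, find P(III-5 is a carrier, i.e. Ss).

2/3

II-4 is unaffected so carries S and passed s to III-6 (ss), so II-4 is Ss.
II-2 is unaffected so carries S and passed s to III-6 (ss), so II-2 is Ss.
Their cross gives offspring ratios 1/4 SS : 1/2 Ss : 1/4 ss. Conditioning on III-5 being unaffected, P(Ss) = 1/2 / 3/4 = 2/3.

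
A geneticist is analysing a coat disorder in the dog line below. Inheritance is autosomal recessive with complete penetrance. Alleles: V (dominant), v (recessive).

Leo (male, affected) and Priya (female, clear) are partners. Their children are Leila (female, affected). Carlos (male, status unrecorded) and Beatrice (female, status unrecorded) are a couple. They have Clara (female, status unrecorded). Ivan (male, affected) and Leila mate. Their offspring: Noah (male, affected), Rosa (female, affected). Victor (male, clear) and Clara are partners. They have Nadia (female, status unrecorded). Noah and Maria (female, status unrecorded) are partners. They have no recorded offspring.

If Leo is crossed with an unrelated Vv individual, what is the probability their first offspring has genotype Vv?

1/2

Leo is affected, so Leo is vv.
The cross gives 1/2 Vv : 1/2 vv, so P(offspring has genotype Vv) = 1/2.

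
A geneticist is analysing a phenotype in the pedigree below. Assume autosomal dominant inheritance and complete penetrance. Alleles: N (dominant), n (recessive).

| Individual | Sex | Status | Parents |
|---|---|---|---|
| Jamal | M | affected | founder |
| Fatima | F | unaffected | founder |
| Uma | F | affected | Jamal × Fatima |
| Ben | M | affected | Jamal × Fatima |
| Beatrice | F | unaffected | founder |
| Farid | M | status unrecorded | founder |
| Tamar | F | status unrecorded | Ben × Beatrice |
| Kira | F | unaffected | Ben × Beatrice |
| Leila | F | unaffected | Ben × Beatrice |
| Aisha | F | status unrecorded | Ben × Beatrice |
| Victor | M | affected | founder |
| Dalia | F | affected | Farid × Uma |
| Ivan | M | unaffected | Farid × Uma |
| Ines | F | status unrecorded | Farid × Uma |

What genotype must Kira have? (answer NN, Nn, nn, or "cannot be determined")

nn

Kira is unaffected, so Kira is nn.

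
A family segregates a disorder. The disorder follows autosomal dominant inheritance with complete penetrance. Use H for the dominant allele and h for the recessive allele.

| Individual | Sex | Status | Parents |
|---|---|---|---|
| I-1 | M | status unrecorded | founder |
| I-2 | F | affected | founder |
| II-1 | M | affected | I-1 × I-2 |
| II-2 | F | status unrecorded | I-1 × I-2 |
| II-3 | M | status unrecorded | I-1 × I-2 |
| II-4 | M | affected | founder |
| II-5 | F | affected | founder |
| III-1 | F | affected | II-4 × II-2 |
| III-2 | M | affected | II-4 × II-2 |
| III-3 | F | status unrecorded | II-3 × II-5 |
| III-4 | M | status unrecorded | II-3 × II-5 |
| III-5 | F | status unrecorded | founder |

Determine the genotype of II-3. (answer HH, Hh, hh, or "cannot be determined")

cannot be determined

II-3's phenotype is unrecorded, and no parent or child forces a single allele at both positions; consistent genotype assignments exist with II-3 as HH or Hh or hh.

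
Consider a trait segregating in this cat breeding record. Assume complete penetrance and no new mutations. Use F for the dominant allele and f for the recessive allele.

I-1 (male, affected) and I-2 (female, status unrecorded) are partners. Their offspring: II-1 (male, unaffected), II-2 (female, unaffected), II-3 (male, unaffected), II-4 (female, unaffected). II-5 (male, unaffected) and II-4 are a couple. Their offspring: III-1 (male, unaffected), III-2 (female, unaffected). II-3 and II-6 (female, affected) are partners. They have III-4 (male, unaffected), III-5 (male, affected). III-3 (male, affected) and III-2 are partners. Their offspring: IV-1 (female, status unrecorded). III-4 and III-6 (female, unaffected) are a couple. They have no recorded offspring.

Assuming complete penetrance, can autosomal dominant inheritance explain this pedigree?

Yes

A consistent assignment under autosomal dominant exists: I-1 Ff, I-2 Ff, II-1 ff, II-2 ff, II-3 ff, II-4 ff, II-5 ff, II-6 Ff, III-1 ff, III-2 ff, III-3 FF, III-4 ff, III-5 Ff, III-6 ff, IV-1 Ff.
In this assignment every recorded phenotype matches its genotype and every non-founder's genotype is obtainable from its parents' genotypes, so the pedigree is consistent.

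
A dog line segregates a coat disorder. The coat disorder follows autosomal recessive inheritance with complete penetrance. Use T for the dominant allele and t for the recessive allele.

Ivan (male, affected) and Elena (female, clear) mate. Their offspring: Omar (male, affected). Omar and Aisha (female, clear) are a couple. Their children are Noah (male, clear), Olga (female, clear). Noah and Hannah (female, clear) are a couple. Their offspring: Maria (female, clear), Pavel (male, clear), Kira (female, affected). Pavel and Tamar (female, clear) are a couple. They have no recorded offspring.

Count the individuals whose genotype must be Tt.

4

Obligate heterozygotes: Elena is clear so carries T and passed t to Omar (tt), so Elena is Tt; Noah is clear so carries T and received t from Omar (tt), so Noah is Tt; Olga is clear so carries T and received t from Omar (tt), so Olga is Tt; Hannah is clear so carries T and passed t to Kira (tt), so Hannah is Tt.
Every other individual is either homozygous by phenotype or has at least one consistent homozygous assignment, so the count is 4.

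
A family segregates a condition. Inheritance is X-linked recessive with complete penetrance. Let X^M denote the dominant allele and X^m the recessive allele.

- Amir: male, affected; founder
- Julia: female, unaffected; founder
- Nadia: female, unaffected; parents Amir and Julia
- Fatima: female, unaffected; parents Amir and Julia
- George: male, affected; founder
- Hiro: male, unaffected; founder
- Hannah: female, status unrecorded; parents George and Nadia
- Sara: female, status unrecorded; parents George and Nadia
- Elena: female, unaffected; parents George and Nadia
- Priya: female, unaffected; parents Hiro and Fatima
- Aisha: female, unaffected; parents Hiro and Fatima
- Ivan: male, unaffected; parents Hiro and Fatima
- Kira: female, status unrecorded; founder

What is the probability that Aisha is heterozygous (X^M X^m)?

1/2

Hiro is unaffected, so Hiro is X^M Y.
Fatima is unaffected so carries M and received m from Amir (X^m Y), so Fatima is X^M X^m.
Their cross gives offspring ratios 1/2 X^M X^M : 1/2 X^M X^m. Conditioning on Aisha being unaffected, P(X^M X^m) = 1/2 / 1 = 1/2.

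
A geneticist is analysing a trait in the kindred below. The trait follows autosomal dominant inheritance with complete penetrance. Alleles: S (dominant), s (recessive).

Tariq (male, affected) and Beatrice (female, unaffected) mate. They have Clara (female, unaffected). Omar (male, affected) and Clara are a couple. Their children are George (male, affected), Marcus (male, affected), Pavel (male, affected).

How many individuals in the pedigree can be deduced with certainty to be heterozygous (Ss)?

Obligate heterozygotes: Tariq is affected so carries S and passed s to Clara (ss), so Tariq is Ss; George is affected so carries S and received s from Clara (ss), so George is Ss; Marcus is affected so carries S and received s from Clara (ss), so Marcus is Ss; Pavel is affected so carries S and received s from Clara (ss), so Pavel is Ss.
Every other individual is either homozygous by phenotype or has at least one consistent homozygous assignment, so the count is 4.

4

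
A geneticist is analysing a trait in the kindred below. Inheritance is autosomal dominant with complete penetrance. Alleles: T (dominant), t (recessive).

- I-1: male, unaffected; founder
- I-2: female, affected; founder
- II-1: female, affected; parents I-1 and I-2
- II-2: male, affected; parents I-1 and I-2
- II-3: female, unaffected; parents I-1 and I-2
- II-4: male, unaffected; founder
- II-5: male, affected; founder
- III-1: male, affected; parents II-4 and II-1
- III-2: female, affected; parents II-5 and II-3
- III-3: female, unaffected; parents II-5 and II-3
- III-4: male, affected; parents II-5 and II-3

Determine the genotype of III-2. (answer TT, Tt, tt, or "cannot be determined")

Tt

From phenotype alone, III-2 is TT or Tt.
III-2 is affected so carries T and received t from II-3 (tt), so III-2 is Tt.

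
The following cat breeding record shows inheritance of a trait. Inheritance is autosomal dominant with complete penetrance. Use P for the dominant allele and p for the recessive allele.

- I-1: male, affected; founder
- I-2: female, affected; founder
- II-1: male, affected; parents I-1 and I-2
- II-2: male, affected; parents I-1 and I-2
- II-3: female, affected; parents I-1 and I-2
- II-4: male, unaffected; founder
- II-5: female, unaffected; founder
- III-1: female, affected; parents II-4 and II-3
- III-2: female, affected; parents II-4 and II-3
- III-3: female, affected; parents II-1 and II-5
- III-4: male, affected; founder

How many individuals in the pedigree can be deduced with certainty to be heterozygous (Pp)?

3

Obligate heterozygotes: III-1 is affected so carries P and received p from II-4 (pp), so III-1 is Pp; III-2 is affected so carries P and received p from II-4 (pp), so III-2 is Pp; III-3 is affected so carries P and received p from II-5 (pp), so III-3 is Pp.
Every other individual is either homozygous by phenotype or has at least one consistent homozygous assignment, so the count is 3.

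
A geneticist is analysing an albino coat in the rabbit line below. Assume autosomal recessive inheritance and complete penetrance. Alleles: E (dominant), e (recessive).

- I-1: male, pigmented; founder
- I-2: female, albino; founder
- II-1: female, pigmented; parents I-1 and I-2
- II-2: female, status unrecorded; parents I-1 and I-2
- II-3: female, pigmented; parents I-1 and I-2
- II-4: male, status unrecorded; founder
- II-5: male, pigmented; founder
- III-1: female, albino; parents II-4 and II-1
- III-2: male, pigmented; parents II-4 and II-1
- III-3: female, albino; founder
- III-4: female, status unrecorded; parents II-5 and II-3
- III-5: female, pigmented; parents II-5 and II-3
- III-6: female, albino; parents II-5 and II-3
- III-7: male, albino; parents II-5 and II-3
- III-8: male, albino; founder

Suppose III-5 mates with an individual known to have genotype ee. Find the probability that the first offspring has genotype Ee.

2/3

II-5 is pigmented so carries E and passed e to III-6 (ee), so II-5 is Ee.
II-3 is pigmented so carries E and received e from I-2 (ee), so II-3 is Ee.
III-5 is a pigmented offspring of II-5 (Ee) × II-3 (Ee), whose cross gives 1/4 EE : 1/2 Ee : 1/4 ee; conditioning on being pigmented, III-5 is EE with probability 1/3, Ee with probability 2/3.
Summing over parental genotype combinations, P(offspring has genotype Ee) = 1/3·1 + 2/3·1/2 = 2/3.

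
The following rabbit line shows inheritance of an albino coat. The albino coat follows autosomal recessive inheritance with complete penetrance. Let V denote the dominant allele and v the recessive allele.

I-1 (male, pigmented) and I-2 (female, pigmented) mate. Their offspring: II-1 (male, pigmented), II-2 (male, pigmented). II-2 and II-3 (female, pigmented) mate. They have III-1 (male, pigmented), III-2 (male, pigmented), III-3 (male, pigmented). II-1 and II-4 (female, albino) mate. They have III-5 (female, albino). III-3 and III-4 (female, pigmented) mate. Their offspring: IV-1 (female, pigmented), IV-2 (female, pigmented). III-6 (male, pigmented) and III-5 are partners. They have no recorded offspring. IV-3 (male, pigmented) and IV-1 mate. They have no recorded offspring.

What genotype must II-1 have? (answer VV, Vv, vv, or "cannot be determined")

From phenotype alone, II-1 is VV or Vv.
II-1 is pigmented so carries V and passed v to III-5 (vv), so II-1 is Vv.

Vv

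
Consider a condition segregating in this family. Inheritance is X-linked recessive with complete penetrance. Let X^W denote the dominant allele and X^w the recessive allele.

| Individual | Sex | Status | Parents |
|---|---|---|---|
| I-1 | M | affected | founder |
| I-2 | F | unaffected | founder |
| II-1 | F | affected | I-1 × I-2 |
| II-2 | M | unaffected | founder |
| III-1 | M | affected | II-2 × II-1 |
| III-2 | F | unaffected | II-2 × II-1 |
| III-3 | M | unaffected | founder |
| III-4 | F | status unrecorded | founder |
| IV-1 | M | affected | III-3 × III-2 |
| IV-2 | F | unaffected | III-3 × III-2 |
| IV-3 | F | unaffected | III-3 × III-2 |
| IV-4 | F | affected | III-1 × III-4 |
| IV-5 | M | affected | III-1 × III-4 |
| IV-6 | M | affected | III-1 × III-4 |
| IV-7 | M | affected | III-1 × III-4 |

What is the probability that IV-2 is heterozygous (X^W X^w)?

1/2

III-3 is unaffected, so III-3 is X^W Y.
III-2 is unaffected so carries W and received w from II-1 (X^w X^w), so III-2 is X^W X^w.
Their cross gives offspring ratios 1/2 X^W X^W : 1/2 X^W X^w. Conditioning on IV-2 being unaffected, P(X^W X^w) = 1/2 / 1 = 1/2.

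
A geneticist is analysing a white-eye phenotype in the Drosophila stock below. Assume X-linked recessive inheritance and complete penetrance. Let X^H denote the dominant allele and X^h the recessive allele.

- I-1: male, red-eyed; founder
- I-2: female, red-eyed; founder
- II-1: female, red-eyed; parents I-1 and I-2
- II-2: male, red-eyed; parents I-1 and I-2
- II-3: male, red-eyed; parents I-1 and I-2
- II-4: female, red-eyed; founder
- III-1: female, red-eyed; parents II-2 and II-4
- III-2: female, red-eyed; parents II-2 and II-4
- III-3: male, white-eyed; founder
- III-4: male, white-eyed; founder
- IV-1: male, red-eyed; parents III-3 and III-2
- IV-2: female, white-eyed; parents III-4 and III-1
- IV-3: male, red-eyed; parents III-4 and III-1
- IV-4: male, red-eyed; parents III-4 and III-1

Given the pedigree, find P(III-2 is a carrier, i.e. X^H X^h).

II-2 is red-eyed, so II-2 is X^H Y.
II-4 is red-eyed so carries H and passed h to III-1 (X^H X^h, whose H came from II-2), so II-4 is X^H X^h.
Their cross gives offspring ratios 1/2 X^H X^H : 1/2 X^H X^h. Conditioning on III-2 being red-eyed, P(X^H X^h) = 1/2 / 1 = 1/2 before taking III-2's own offspring into account.
III-3 is white-eyed, so III-3 is X^h Y.
Now use III-2's offspring. Probability of each recorded status — red-eyed son IV-1: 1/2 if III-2 is X^H X^h, 1 if X^H X^H.
Bayes: P(X^H X^h) = 1/2·1/2 / (1/2·1/2 + 1/2·1) = 1/3.

1/3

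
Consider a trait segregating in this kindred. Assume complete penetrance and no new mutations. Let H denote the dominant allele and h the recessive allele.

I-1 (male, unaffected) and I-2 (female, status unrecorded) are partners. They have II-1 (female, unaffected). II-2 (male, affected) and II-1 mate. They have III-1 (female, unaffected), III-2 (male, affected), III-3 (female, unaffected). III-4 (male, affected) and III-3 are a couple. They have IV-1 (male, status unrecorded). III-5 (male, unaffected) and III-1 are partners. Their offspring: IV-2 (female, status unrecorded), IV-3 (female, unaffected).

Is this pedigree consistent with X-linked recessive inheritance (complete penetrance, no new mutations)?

Yes

A consistent assignment under X-linked recessive exists: I-1 X^H Y, I-2 X^H X^h, II-1 X^H X^h, II-2 X^h Y, III-1 X^H X^h, III-2 X^h Y, III-3 X^H X^h, III-4 X^h Y, III-5 X^H Y, IV-1 X^H Y, IV-2 X^H X^H, IV-3 X^H X^H.
In this assignment every recorded phenotype matches its genotype and every non-founder's genotype is obtainable from its parents' genotypes, so the pedigree is consistent.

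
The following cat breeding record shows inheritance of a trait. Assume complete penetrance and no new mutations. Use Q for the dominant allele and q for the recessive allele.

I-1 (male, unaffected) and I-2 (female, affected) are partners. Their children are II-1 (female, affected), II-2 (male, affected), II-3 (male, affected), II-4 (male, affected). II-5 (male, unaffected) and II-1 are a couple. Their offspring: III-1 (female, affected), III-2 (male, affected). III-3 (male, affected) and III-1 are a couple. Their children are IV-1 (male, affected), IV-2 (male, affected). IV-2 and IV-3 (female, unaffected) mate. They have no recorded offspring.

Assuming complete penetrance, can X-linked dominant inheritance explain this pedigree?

A consistent assignment under X-linked dominant exists: I-1 X^q Y, I-2 X^Q X^Q, II-1 X^Q X^q, II-2 X^Q Y, II-3 X^Q Y, II-4 X^Q Y, II-5 X^q Y, III-1 X^Q X^q, III-2 X^Q Y, III-3 X^Q Y, IV-1 X^Q Y, IV-2 X^Q Y, IV-3 X^q X^q.
In this assignment every recorded phenotype matches its genotype and every non-founder's genotype is obtainable from its parents' genotypes, so the pedigree is consistent.

Yes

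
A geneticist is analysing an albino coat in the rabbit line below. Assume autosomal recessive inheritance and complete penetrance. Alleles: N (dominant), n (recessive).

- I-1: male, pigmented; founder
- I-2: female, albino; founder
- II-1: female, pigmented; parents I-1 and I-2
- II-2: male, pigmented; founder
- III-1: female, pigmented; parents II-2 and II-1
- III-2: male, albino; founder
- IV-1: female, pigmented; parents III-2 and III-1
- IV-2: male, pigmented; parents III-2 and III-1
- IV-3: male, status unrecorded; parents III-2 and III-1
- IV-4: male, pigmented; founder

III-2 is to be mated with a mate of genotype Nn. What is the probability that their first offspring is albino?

III-2 is albino, so III-2 is nn.
The cross gives 1/2 Nn : 1/2 nn, so P(offspring is albino) = 1/2.

1/2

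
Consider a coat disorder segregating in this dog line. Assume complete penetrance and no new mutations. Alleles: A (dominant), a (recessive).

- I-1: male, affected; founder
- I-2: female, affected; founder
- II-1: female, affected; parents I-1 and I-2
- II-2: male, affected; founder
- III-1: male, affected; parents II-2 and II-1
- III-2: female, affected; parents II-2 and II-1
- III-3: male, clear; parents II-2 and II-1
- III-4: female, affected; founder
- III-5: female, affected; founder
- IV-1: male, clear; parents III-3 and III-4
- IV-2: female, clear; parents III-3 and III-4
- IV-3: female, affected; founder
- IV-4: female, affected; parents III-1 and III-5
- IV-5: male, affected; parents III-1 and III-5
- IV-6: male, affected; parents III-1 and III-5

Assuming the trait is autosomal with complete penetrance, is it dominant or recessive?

dominant

II-2 and II-1 are both affected yet have a clear child III-3. Under a recessive model two affected parents are homozygous and every child would be affected, so the trait cannot be recessive.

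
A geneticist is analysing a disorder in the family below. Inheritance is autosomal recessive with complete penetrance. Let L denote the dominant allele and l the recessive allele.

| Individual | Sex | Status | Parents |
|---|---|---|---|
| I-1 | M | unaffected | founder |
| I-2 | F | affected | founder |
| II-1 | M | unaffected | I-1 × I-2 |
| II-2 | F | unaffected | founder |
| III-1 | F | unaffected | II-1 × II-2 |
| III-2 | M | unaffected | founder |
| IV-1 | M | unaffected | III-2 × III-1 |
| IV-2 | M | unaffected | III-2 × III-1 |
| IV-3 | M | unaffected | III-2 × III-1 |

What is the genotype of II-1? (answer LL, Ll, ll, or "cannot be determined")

From phenotype alone, II-1 is LL or Ll.
II-1 is unaffected so carries L and received l from I-2 (ll), so II-1 is Ll.

Ll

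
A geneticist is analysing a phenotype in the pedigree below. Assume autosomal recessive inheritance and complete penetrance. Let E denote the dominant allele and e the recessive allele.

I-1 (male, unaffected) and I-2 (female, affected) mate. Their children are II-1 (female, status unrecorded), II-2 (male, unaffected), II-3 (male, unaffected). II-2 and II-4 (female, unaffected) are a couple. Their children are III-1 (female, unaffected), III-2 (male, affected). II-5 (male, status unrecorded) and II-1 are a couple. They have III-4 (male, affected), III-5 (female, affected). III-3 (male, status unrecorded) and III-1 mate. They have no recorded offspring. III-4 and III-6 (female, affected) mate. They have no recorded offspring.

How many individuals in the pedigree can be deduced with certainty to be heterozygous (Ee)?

3

Obligate heterozygotes: II-2 is unaffected so carries E and received e from I-2 (ee), so II-2 is Ee; II-3 is unaffected so carries E and received e from I-2 (ee), so II-3 is Ee; II-4 is unaffected so carries E and passed e to III-2 (ee), so II-4 is Ee.
Every other individual is either homozygous by phenotype or has at least one consistent homozygous assignment, so the count is 3.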